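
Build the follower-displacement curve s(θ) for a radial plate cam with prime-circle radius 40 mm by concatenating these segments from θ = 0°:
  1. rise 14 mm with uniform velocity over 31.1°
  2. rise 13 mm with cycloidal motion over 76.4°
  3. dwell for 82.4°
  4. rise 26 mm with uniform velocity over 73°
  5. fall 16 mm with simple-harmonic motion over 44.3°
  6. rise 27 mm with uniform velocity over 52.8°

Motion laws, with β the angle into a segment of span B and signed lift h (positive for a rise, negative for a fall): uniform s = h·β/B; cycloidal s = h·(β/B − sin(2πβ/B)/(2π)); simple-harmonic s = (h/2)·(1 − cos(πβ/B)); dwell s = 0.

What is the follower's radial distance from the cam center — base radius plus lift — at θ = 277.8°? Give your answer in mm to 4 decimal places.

seg 1 [0°–31.1°] uniform, h=14: full span → s += 14 → s = 14.0000
seg 2 [31.1°–107.5°] cycloidal, h=13: full span → s += 13 → s = 27.0000
seg 3 [107.5°–189.9°] dwell: s stays 27.0000
seg 4 [189.9°–262.9°] uniform, h=26: full span → s += 26 → s = 53.0000
seg 5 [262.9°–307.2°] simple-harmonic, h=-16: θ=277.8° here. β=14.9, B=44.3. -16/2·(1 − cos(π·0.3363)) = -4.0657 → s = 48.9343
radial distance = base radius + s = 40 + 48.9343 = 88.9343

88.9343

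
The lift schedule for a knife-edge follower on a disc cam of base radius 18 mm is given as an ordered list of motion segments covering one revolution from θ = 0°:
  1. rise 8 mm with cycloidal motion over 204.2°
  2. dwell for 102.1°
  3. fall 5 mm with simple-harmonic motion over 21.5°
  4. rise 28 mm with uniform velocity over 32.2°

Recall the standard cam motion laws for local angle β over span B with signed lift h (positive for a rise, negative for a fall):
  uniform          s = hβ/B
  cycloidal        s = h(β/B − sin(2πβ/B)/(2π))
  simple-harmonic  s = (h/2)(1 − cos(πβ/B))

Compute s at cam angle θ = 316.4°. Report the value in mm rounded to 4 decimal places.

seg 1 [0°–204.2°] cycloidal, h=8: full span → s += 8 → s = 8.0000
seg 2 [204.2°–306.3°] dwell: s stays 8.0000
seg 3 [306.3°–327.8°] simple-harmonic, h=-5: θ=316.4° here. β=10.1, B=21.5. -5/2·(1 − cos(π·0.4698)) = -2.2629 → s = 5.7371

5.7371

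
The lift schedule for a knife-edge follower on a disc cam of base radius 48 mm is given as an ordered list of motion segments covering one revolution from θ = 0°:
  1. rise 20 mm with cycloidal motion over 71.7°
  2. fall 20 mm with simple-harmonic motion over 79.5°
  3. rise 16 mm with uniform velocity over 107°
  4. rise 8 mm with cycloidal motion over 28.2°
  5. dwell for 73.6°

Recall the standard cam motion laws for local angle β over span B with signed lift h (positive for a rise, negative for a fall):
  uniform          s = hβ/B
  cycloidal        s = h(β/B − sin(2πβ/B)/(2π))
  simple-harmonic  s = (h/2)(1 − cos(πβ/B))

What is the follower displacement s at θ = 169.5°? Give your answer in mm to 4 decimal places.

seg 1 [0°–71.7°] cycloidal, h=20: full span → s += 20 → s = 20.0000
seg 2 [71.7°–151.2°] simple-harmonic, h=-20: full span → s += -20 → s = 0.0000
seg 3 [151.2°–258.2°] uniform, h=16: θ=169.5° here. β=18.3, B=107. 16·18.3/107 = 2.7364 → s = 2.7364

2.7364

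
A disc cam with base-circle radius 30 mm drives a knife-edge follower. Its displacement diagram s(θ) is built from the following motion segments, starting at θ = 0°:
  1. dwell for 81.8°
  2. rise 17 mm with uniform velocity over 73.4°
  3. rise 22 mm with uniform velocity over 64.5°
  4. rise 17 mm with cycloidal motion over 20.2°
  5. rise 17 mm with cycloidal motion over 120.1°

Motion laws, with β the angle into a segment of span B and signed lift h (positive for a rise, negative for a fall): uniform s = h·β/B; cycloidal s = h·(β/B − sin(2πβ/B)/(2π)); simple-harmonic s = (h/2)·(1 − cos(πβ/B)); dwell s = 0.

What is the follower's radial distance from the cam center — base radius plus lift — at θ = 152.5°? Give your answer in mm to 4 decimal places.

seg 1 [0°–81.8°] dwell: s stays 0.0000
seg 2 [81.8°–155.2°] uniform, h=17: θ=152.5° here. β=70.7, B=73.4. 17·70.7/73.4 = 16.3747 → s = 16.3747
radial distance = base radius + s = 30 + 16.3747 = 46.3747

46.3747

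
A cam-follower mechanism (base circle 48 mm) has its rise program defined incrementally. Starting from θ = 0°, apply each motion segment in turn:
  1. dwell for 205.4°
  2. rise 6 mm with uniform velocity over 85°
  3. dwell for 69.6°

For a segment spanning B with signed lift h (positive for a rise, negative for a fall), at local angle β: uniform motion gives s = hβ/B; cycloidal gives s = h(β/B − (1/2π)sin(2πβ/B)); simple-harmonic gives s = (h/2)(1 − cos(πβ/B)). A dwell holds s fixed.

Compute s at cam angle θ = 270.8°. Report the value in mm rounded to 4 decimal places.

seg 1 [0°–205.4°] dwell: s stays 0.0000
seg 2 [205.4°–290.4°] uniform, h=6: θ=270.8° here. β=65.4, B=85. 6·65.4/85 = 4.6165 → s = 4.6165

4.6165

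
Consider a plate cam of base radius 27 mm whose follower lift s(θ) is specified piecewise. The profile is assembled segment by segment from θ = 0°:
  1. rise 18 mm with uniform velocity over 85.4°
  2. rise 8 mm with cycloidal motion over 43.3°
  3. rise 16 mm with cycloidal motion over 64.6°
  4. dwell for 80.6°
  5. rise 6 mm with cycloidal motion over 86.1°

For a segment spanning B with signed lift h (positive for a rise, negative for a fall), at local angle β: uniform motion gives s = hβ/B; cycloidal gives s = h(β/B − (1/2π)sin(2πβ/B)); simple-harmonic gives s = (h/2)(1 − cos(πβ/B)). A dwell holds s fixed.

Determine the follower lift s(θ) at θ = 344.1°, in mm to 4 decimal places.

seg 1 [0°–85.4°] uniform, h=18: full span → s += 18 → s = 18.0000
seg 2 [85.4°–128.7°] cycloidal, h=8: full span → s += 8 → s = 26.0000
seg 3 [128.7°–193.3°] cycloidal, h=16: full span → s += 16 → s = 42.0000
seg 4 [193.3°–273.9°] dwell: s stays 42.0000
seg 5 [273.9°–360°] cycloidal, h=6: θ=344.1° here. β=70.2, B=86.1. 6·(0.8153 − sin(2π·0.8153)/(2π)) = 5.7676 → s = 47.7676

47.7676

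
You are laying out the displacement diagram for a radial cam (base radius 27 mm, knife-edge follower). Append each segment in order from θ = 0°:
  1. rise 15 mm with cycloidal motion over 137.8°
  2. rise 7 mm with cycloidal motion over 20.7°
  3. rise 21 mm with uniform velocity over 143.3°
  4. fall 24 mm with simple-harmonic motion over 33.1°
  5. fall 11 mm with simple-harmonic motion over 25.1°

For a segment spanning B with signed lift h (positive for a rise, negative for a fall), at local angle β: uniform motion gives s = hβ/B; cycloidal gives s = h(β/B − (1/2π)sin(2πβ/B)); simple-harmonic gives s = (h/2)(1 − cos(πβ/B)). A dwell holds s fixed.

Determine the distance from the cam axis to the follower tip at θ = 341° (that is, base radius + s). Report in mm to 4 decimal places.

seg 1 [0°–137.8°] cycloidal, h=15: full span → s += 15 → s = 15.0000
seg 2 [137.8°–158.5°] cycloidal, h=7: full span → s += 7 → s = 22.0000
seg 3 [158.5°–301.8°] uniform, h=21: full span → s += 21 → s = 43.0000
seg 4 [301.8°–334.9°] simple-harmonic, h=-24: full span → s += -24 → s = 19.0000
seg 5 [334.9°–360°] simple-harmonic, h=-11: θ=341° here. β=6.1, B=25.1. -11/2·(1 − cos(π·0.2430)) = -1.5267 → s = 17.4733
radial distance = base radius + s = 27 + 17.4733 = 44.4733

44.4733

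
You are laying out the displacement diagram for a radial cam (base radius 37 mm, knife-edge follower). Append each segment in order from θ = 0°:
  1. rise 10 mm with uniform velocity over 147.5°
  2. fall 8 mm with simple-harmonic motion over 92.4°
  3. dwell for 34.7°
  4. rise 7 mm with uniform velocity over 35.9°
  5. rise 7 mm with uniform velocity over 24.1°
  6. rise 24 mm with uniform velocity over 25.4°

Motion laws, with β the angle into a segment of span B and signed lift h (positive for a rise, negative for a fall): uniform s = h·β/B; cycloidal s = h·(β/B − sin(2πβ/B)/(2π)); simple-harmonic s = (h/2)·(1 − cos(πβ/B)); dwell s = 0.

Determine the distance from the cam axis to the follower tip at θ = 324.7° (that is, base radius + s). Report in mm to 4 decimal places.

seg 1 [0°–147.5°] uniform, h=10: full span → s += 10 → s = 10.0000
seg 2 [147.5°–239.9°] simple-harmonic, h=-8: full span → s += -8 → s = 2.0000
seg 3 [239.9°–274.6°] dwell: s stays 2.0000
seg 4 [274.6°–310.5°] uniform, h=7: full span → s += 7 → s = 9.0000
seg 5 [310.5°–334.6°] uniform, h=7: θ=324.7° here. β=14.2, B=24.1. 7·14.2/24.1 = 4.1245 → s = 13.1245
radial distance = base radius + s = 37 + 13.1245 = 50.1245

50.1245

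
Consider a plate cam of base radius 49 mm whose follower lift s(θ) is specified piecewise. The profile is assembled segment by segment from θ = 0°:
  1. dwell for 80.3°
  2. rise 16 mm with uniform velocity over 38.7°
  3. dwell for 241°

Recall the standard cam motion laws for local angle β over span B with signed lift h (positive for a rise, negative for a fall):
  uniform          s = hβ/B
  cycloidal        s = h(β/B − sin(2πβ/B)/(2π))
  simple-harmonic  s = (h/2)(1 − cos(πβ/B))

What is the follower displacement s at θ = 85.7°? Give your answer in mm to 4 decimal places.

seg 1 [0°–80.3°] dwell: s stays 0.0000
seg 2 [80.3°–119°] uniform, h=16: θ=85.7° here. β=5.4, B=38.7. 16·5.4/38.7 = 2.2326 → s = 2.2326

2.2326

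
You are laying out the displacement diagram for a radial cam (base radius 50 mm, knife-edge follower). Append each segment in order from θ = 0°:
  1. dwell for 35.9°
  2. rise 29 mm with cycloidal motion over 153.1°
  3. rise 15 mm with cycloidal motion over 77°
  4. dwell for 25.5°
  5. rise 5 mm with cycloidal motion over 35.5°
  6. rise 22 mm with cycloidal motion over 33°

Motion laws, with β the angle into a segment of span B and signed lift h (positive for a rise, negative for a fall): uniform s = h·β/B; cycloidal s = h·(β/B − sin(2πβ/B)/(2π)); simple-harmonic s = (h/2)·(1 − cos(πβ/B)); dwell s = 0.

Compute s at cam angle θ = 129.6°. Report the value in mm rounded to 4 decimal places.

seg 1 [0°–35.9°] dwell: s stays 0.0000
seg 2 [35.9°–189°] cycloidal, h=29: θ=129.6° here. β=93.7, B=153.1. 29·(0.6120 − sin(2π·0.6120)/(2π)) = 20.7354 → s = 20.7354

20.7354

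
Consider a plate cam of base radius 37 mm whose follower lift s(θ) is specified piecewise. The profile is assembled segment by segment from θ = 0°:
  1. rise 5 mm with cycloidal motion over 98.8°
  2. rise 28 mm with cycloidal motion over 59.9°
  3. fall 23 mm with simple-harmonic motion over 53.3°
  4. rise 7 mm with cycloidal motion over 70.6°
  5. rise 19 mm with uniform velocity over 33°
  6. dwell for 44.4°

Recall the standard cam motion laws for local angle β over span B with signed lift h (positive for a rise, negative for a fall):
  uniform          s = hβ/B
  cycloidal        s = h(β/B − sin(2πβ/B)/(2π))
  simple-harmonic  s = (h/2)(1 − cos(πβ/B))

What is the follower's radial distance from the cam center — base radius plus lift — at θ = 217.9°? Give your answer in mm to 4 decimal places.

seg 1 [0°–98.8°] cycloidal, h=5: full span → s += 5 → s = 5.0000
seg 2 [98.8°–158.7°] cycloidal, h=28: full span → s += 28 → s = 33.0000
seg 3 [158.7°–212°] simple-harmonic, h=-23: full span → s += -23 → s = 10.0000
seg 4 [212°–282.6°] cycloidal, h=7: θ=217.9° here. β=5.9, B=70.6. 7·(0.0836 − sin(2π·0.0836)/(2π)) = 0.0265 → s = 10.0265
radial distance = base radius + s = 37 + 10.0265 = 47.0265

47.0265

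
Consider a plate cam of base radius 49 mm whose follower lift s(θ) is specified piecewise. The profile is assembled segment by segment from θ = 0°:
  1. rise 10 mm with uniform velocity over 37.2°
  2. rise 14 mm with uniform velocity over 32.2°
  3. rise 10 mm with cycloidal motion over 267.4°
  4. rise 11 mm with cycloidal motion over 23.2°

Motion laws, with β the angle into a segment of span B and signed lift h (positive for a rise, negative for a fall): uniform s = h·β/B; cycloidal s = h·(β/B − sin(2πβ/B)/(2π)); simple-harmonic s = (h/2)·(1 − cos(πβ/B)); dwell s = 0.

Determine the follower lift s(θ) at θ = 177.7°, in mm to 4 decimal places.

seg 1 [0°–37.2°] uniform, h=10: full span → s += 10 → s = 10.0000
seg 2 [37.2°–69.4°] uniform, h=14: full span → s += 14 → s = 24.0000
seg 3 [69.4°–336.8°] cycloidal, h=10: θ=177.7° here. β=108.3, B=267.4. 10·(0.4050 − sin(2π·0.4050)/(2π)) = 3.1556 → s = 27.1556

27.1556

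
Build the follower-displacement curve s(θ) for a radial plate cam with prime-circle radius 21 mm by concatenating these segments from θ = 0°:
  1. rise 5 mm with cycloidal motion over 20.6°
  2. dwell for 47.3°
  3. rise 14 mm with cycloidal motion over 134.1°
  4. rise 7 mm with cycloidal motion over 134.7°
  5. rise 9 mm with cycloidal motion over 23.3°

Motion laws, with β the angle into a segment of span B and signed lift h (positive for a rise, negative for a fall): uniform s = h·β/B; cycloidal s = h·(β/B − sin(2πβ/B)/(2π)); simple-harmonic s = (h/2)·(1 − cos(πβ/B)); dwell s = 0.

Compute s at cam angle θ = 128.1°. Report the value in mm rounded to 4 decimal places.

seg 1 [0°–20.6°] cycloidal, h=5: full span → s += 5 → s = 5.0000
seg 2 [20.6°–67.9°] dwell: s stays 5.0000
seg 3 [67.9°–202°] cycloidal, h=14: θ=128.1° here. β=60.2, B=134.1. 14·(0.4489 − sin(2π·0.4489)/(2π)) = 5.5819 → s = 10.5819

10.5819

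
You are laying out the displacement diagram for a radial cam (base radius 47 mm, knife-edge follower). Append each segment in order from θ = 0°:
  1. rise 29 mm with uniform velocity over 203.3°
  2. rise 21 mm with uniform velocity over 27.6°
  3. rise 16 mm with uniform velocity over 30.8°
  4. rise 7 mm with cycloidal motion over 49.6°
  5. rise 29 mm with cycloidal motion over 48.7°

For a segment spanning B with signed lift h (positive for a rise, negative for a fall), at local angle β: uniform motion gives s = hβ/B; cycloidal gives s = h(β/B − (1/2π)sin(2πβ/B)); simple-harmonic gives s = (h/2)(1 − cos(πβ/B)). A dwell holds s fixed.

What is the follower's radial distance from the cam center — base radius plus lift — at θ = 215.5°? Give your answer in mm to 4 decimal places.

seg 1 [0°–203.3°] uniform, h=29: full span → s += 29 → s = 29.0000
seg 2 [203.3°–230.9°] uniform, h=21: θ=215.5° here. β=12.2, B=27.6. 21·12.2/27.6 = 9.2826 → s = 38.2826
radial distance = base radius + s = 47 + 38.2826 = 85.2826

85.2826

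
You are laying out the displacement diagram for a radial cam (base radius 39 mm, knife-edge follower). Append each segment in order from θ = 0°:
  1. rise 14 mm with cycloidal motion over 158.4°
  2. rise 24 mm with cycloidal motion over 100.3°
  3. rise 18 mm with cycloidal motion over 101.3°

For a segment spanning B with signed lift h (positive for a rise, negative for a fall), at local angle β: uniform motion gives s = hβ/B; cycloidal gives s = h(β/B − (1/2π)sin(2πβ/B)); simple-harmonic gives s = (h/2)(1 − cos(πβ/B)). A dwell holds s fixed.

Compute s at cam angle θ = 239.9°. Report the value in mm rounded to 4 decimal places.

seg 1 [0°–158.4°] cycloidal, h=14: full span → s += 14 → s = 14.0000
seg 2 [158.4°–258.7°] cycloidal, h=24: θ=239.9° here. β=81.5, B=100.3. 24·(0.8126 − sin(2π·0.8126)/(2π)) = 23.0299 → s = 37.0299

37.0299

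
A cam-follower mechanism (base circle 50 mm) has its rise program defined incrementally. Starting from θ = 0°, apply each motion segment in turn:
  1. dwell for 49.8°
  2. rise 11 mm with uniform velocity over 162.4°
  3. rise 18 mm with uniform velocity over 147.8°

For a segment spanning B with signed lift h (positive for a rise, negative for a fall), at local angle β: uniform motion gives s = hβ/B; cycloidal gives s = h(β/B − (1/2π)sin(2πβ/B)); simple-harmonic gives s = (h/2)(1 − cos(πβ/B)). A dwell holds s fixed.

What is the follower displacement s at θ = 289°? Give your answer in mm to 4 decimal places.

seg 1 [0°–49.8°] dwell: s stays 0.0000
seg 2 [49.8°–212.2°] uniform, h=11: full span → s += 11 → s = 11.0000
seg 3 [212.2°–360°] uniform, h=18: θ=289° here. β=76.8, B=147.8. 18·76.8/147.8 = 9.3532 → s = 20.3532

20.3532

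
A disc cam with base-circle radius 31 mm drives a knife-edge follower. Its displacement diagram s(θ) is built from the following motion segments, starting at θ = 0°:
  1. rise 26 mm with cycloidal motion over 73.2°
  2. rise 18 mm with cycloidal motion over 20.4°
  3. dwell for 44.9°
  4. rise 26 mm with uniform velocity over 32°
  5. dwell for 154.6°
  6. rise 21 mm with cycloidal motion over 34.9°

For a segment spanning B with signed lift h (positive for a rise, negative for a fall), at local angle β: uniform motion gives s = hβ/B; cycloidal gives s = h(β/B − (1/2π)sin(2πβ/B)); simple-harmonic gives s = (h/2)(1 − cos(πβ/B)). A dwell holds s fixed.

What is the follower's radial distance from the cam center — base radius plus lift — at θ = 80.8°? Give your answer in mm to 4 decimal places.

seg 1 [0°–73.2°] cycloidal, h=26: full span → s += 26 → s = 26.0000
seg 2 [73.2°–93.6°] cycloidal, h=18: θ=80.8° here. β=7.6, B=20.4. 18·(0.3725 − sin(2π·0.3725)/(2π)) = 4.6492 → s = 30.6492
radial distance = base radius + s = 31 + 30.6492 = 61.6492

61.6492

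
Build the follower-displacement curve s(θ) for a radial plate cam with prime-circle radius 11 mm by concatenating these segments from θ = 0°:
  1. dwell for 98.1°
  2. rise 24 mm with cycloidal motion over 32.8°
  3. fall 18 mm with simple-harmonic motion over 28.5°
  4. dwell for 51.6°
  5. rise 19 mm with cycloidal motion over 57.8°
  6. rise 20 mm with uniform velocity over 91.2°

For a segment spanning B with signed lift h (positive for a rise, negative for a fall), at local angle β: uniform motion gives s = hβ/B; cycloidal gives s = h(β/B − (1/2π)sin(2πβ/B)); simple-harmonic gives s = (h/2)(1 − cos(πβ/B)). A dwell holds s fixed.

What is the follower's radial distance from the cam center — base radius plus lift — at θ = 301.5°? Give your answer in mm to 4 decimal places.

seg 1 [0°–98.1°] dwell: s stays 0.0000
seg 2 [98.1°–130.9°] cycloidal, h=24: full span → s += 24 → s = 24.0000
seg 3 [130.9°–159.4°] simple-harmonic, h=-18: full span → s += -18 → s = 6.0000
seg 4 [159.4°–211°] dwell: s stays 6.0000
seg 5 [211°–268.8°] cycloidal, h=19: full span → s += 19 → s = 25.0000
seg 6 [268.8°–360°] uniform, h=20: θ=301.5° here. β=32.7, B=91.2. 20·32.7/91.2 = 7.1711 → s = 32.1711
radial distance = base radius + s = 11 + 32.1711 = 43.1711

43.1711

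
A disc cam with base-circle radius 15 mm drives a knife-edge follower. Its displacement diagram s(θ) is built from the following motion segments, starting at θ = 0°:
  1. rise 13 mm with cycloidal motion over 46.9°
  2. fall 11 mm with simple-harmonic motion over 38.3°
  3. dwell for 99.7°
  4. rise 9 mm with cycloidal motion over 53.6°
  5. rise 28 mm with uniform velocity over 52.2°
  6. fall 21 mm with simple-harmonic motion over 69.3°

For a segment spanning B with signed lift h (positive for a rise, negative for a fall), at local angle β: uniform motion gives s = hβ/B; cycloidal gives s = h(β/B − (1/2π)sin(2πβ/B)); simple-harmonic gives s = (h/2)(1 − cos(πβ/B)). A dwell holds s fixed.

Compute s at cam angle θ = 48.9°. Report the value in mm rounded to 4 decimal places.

seg 1 [0°–46.9°] cycloidal, h=13: full span → s += 13 → s = 13.0000
seg 2 [46.9°–85.2°] simple-harmonic, h=-11: θ=48.9° here. β=2, B=38.3. -11/2·(1 − cos(π·0.0522)) = -0.0738 → s = 12.9262

12.9262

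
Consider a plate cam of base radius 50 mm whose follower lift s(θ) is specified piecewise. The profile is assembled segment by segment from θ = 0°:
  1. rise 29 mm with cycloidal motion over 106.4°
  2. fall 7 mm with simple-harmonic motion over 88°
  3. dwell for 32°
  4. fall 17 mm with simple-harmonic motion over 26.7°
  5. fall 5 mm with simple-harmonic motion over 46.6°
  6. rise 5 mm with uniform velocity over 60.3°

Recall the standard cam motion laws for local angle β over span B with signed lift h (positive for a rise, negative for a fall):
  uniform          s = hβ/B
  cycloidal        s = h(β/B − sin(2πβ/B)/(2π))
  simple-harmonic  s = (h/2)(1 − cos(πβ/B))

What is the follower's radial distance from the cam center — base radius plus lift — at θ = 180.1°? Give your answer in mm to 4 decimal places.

seg 1 [0°–106.4°] cycloidal, h=29: full span → s += 29 → s = 29.0000
seg 2 [106.4°–194.4°] simple-harmonic, h=-7: θ=180.1° here. β=73.7, B=88. -7/2·(1 − cos(π·0.8375)) = -6.5537 → s = 22.4463
radial distance = base radius + s = 50 + 22.4463 = 72.4463

72.4463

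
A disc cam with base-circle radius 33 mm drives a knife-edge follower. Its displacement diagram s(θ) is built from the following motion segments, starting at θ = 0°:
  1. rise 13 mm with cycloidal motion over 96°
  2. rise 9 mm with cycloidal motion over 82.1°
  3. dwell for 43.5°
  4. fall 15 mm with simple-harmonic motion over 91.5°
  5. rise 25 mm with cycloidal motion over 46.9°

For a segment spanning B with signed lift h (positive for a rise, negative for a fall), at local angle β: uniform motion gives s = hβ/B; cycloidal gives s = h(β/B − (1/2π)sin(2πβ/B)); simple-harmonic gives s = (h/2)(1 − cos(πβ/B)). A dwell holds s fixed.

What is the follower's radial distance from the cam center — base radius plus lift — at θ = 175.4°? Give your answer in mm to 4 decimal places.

seg 1 [0°–96°] cycloidal, h=13: full span → s += 13 → s = 13.0000
seg 2 [96°–178.1°] cycloidal, h=9: θ=175.4° here. β=79.4, B=82.1. 9·(0.9671 − sin(2π·0.9671)/(2π)) = 8.9979 → s = 21.9979
radial distance = base radius + s = 33 + 21.9979 = 54.9979

54.9979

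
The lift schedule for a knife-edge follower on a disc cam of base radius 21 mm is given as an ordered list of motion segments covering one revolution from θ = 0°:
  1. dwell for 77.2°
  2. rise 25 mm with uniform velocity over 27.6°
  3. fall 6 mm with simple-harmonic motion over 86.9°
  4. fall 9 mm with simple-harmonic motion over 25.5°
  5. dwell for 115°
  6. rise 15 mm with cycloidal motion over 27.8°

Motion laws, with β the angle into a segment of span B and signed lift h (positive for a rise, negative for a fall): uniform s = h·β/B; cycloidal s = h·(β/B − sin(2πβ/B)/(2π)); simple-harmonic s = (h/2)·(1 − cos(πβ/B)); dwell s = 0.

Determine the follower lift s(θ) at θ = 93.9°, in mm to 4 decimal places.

seg 1 [0°–77.2°] dwell: s stays 0.0000
seg 2 [77.2°–104.8°] uniform, h=25: θ=93.9° here. β=16.7, B=27.6. 25·16.7/27.6 = 15.1268 → s = 15.1268

15.1268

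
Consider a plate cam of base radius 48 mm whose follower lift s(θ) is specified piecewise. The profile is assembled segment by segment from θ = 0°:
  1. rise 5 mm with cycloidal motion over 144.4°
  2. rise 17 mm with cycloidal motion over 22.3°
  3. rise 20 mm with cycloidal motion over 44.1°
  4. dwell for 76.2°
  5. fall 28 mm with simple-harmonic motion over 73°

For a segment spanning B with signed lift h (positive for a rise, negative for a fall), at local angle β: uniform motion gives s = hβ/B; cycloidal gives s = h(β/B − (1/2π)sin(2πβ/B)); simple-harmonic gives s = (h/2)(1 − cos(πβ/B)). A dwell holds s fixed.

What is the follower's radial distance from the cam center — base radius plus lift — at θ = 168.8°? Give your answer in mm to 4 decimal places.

seg 1 [0°–144.4°] cycloidal, h=5: full span → s += 5 → s = 5.0000
seg 2 [144.4°–166.7°] cycloidal, h=17: full span → s += 17 → s = 22.0000
seg 3 [166.7°–210.8°] cycloidal, h=20: θ=168.8° here. β=2.1, B=44.1. 20·(0.0476 − sin(2π·0.0476)/(2π)) = 0.0141 → s = 22.0141
radial distance = base radius + s = 48 + 22.0141 = 70.0141

70.0141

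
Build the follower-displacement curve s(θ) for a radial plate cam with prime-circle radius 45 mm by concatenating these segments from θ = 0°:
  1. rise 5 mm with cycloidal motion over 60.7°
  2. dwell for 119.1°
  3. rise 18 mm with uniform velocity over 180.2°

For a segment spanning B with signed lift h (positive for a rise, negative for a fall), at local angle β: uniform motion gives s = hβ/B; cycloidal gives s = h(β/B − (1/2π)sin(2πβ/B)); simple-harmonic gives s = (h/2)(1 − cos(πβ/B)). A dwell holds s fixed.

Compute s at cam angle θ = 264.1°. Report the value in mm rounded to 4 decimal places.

seg 1 [0°–60.7°] cycloidal, h=5: full span → s += 5 → s = 5.0000
seg 2 [60.7°–179.8°] dwell: s stays 5.0000
seg 3 [179.8°–360°] uniform, h=18: θ=264.1° here. β=84.3, B=180.2. 18·84.3/180.2 = 8.4206 → s = 13.4206

13.4206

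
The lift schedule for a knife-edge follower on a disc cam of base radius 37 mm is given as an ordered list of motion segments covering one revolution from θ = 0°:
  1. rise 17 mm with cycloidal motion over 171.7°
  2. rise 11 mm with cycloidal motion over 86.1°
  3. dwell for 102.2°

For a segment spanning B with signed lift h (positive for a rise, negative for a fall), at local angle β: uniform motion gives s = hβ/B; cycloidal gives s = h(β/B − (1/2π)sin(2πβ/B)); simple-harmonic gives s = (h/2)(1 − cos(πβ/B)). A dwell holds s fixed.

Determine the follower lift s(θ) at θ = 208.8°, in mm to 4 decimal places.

seg 1 [0°–171.7°] cycloidal, h=17: full span → s += 17 → s = 17.0000
seg 2 [171.7°–257.8°] cycloidal, h=11: θ=208.8° here. β=37.1, B=86.1. 11·(0.4309 − sin(2π·0.4309)/(2π)) = 4.0033 → s = 21.0033

21.0033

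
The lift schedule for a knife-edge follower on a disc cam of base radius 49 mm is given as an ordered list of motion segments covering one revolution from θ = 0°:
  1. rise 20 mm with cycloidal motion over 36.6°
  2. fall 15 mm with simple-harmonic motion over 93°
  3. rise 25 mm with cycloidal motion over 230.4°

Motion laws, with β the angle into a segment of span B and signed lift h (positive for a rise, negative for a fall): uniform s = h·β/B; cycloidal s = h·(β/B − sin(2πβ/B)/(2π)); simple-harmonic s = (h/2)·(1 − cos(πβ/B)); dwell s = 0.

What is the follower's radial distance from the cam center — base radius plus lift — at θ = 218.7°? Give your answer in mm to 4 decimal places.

seg 1 [0°–36.6°] cycloidal, h=20: full span → s += 20 → s = 20.0000
seg 2 [36.6°–129.6°] simple-harmonic, h=-15: full span → s += -15 → s = 5.0000
seg 3 [129.6°–360°] cycloidal, h=25: θ=218.7° here. β=89.1, B=230.4. 25·(0.3867 − sin(2π·0.3867)/(2π)) = 7.0691 → s = 12.0691
radial distance = base radius + s = 49 + 12.0691 = 61.0691

61.0691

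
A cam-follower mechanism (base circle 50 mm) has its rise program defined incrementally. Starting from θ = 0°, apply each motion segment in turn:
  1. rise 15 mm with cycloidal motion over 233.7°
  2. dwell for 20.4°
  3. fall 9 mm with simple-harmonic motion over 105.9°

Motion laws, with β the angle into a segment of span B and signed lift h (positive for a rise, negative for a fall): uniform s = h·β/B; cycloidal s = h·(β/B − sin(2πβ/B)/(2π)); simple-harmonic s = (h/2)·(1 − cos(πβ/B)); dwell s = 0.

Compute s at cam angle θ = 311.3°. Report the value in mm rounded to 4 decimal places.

seg 1 [0°–233.7°] cycloidal, h=15: full span → s += 15 → s = 15.0000
seg 2 [233.7°–254.1°] dwell: s stays 15.0000
seg 3 [254.1°–360°] simple-harmonic, h=-9: θ=311.3° here. β=57.2, B=105.9. -9/2·(1 − cos(π·0.5401)) = -5.0659 → s = 9.9341

9.9341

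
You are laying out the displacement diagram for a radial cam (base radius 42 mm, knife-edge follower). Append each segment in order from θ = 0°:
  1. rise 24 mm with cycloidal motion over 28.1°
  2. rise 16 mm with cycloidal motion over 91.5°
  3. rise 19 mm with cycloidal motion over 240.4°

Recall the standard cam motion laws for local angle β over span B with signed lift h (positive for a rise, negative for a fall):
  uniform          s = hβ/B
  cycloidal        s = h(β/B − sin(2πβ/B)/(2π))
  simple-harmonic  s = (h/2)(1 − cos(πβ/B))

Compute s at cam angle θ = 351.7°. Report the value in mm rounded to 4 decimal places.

seg 1 [0°–28.1°] cycloidal, h=24: full span → s += 24 → s = 24.0000
seg 2 [28.1°–119.6°] cycloidal, h=16: full span → s += 16 → s = 40.0000
seg 3 [119.6°–360°] cycloidal, h=19: θ=351.7° here. β=232.1, B=240.4. 19·(0.9655 − sin(2π·0.9655)/(2π)) = 18.9949 → s = 58.9949

58.9949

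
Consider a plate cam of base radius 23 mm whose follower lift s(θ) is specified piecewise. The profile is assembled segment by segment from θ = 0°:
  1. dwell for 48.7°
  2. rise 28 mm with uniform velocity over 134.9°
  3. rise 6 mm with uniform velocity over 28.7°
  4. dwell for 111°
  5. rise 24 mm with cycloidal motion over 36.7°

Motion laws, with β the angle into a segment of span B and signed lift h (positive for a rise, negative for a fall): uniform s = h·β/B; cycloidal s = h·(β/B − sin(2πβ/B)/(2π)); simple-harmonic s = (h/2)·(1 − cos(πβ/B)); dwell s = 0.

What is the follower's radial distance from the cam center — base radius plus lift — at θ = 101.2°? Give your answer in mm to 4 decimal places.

seg 1 [0°–48.7°] dwell: s stays 0.0000
seg 2 [48.7°–183.6°] uniform, h=28: θ=101.2° here. β=52.5, B=134.9. 28·52.5/134.9 = 10.8970 → s = 10.8970
radial distance = base radius + s = 23 + 10.8970 = 33.8970

33.8970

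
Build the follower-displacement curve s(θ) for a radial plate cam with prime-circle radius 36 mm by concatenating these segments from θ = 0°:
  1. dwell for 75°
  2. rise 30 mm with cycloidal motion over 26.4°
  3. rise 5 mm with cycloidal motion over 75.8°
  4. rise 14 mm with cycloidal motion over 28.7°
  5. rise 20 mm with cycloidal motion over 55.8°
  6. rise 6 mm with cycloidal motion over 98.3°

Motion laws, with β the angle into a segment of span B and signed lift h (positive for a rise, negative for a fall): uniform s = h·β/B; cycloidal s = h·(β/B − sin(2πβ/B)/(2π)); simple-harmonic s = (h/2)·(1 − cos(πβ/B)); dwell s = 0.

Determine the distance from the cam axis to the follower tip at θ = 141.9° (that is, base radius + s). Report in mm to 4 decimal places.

seg 1 [0°–75°] dwell: s stays 0.0000
seg 2 [75°–101.4°] cycloidal, h=30: full span → s += 30 → s = 30.0000
seg 3 [101.4°–177.2°] cycloidal, h=5: θ=141.9° here. β=40.5, B=75.8. 5·(0.5343 − sin(2π·0.5343)/(2π)) = 2.8417 → s = 32.8417
radial distance = base radius + s = 36 + 32.8417 = 68.8417

68.8417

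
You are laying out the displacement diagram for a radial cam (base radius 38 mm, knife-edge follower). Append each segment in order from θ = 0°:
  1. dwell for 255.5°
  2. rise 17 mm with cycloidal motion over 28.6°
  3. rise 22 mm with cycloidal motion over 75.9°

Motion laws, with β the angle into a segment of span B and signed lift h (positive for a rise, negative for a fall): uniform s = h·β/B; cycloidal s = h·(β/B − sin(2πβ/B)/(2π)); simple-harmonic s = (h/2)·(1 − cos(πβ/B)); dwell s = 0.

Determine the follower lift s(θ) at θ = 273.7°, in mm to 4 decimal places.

seg 1 [0°–255.5°] dwell: s stays 0.0000
seg 2 [255.5°–284.1°] cycloidal, h=17: θ=273.7° here. β=18.2, B=28.6. 17·(0.6364 − sin(2π·0.6364)/(2π)) = 12.8630 → s = 12.8630

12.8630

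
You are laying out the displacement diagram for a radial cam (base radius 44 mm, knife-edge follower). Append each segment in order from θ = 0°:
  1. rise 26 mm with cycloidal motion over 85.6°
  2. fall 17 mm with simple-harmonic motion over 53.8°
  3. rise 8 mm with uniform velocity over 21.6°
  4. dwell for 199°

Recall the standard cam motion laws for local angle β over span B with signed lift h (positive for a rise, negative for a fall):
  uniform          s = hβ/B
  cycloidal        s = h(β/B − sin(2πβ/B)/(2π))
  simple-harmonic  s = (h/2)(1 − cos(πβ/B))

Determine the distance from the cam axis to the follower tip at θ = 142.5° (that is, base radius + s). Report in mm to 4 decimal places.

seg 1 [0°–85.6°] cycloidal, h=26: full span → s += 26 → s = 26.0000
seg 2 [85.6°–139.4°] simple-harmonic, h=-17: full span → s += -17 → s = 9.0000
seg 3 [139.4°–161°] uniform, h=8: θ=142.5° here. β=3.1, B=21.6. 8·3.1/21.6 = 1.1481 → s = 10.1481
radial distance = base radius + s = 44 + 10.1481 = 54.1481

54.1481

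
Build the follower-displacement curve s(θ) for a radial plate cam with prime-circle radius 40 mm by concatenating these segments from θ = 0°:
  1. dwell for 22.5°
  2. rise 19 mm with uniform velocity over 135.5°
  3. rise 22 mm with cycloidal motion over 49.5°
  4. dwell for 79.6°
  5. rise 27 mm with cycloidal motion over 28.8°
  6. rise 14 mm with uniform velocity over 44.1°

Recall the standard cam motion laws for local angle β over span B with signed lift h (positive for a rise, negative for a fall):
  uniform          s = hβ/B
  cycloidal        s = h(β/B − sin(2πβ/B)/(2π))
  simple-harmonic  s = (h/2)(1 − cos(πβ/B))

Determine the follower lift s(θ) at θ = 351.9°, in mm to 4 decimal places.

seg 1 [0°–22.5°] dwell: s stays 0.0000
seg 2 [22.5°–158°] uniform, h=19: full span → s += 19 → s = 19.0000
seg 3 [158°–207.5°] cycloidal, h=22: full span → s += 22 → s = 41.0000
seg 4 [207.5°–287.1°] dwell: s stays 41.0000
seg 5 [287.1°–315.9°] cycloidal, h=27: full span → s += 27 → s = 68.0000
seg 6 [315.9°–360°] uniform, h=14: θ=351.9° here. β=36, B=44.1. 14·36/44.1 = 11.4286 → s = 79.4286

79.4286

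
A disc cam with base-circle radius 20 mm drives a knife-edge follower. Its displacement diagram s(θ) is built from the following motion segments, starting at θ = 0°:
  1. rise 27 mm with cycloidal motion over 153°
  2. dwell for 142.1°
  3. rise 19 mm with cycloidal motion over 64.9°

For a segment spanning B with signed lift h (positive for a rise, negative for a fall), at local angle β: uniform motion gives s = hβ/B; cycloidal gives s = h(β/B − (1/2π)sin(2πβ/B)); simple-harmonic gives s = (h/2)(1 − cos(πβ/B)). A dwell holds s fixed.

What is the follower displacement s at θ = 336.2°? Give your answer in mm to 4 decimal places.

seg 1 [0°–153°] cycloidal, h=27: full span → s += 27 → s = 27.0000
seg 2 [153°–295.1°] dwell: s stays 27.0000
seg 3 [295.1°–360°] cycloidal, h=19: θ=336.2° here. β=41.1, B=64.9. 19·(0.6333 − sin(2π·0.6333)/(2π)) = 14.2789 → s = 41.2789

41.2789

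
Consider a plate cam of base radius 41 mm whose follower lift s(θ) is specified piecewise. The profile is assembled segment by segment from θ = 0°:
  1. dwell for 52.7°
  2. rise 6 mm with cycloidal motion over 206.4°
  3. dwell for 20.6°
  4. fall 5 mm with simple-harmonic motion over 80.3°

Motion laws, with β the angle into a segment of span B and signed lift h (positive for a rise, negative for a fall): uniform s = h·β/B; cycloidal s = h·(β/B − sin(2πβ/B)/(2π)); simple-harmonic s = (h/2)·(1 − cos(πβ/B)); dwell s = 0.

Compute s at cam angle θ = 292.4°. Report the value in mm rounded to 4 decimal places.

seg 1 [0°–52.7°] dwell: s stays 0.0000
seg 2 [52.7°–259.1°] cycloidal, h=6: full span → s += 6 → s = 6.0000
seg 3 [259.1°–279.7°] dwell: s stays 6.0000
seg 4 [279.7°–360°] simple-harmonic, h=-5: θ=292.4° here. β=12.7, B=80.3. -5/2·(1 − cos(π·0.1582)) = -0.3023 → s = 5.6977

5.6977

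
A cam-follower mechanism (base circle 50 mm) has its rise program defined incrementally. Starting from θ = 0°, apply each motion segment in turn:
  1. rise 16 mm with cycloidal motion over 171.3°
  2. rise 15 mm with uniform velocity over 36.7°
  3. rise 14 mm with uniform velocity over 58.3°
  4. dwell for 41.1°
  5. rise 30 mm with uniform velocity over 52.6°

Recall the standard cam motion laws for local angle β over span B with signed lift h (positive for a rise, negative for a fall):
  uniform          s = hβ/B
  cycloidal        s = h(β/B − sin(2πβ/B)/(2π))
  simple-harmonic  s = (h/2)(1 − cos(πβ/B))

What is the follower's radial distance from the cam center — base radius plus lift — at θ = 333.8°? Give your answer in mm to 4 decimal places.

seg 1 [0°–171.3°] cycloidal, h=16: full span → s += 16 → s = 16.0000
seg 2 [171.3°–208°] uniform, h=15: full span → s += 15 → s = 31.0000
seg 3 [208°–266.3°] uniform, h=14: full span → s += 14 → s = 45.0000
seg 4 [266.3°–307.4°] dwell: s stays 45.0000
seg 5 [307.4°–360°] uniform, h=30: θ=333.8° here. β=26.4, B=52.6. 30·26.4/52.6 = 15.0570 → s = 60.0570
radial distance = base radius + s = 50 + 60.0570 = 110.0570

110.0570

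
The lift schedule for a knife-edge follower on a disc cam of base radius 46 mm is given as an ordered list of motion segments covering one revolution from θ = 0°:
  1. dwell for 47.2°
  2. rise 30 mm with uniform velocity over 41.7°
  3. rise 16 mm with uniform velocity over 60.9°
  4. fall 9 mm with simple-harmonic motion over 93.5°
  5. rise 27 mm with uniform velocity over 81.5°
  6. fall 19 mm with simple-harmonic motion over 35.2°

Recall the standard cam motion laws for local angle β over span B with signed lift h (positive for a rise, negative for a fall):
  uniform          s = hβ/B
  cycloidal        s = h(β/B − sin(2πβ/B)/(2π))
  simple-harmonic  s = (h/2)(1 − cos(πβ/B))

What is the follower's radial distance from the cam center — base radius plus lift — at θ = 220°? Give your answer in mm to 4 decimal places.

seg 1 [0°–47.2°] dwell: s stays 0.0000
seg 2 [47.2°–88.9°] uniform, h=30: full span → s += 30 → s = 30.0000
seg 3 [88.9°–149.8°] uniform, h=16: full span → s += 16 → s = 46.0000
seg 4 [149.8°–243.3°] simple-harmonic, h=-9: θ=220° here. β=70.2, B=93.5. -9/2·(1 − cos(π·0.7508)) = -7.6900 → s = 38.3100
radial distance = base radius + s = 46 + 38.3100 = 84.3100

84.3100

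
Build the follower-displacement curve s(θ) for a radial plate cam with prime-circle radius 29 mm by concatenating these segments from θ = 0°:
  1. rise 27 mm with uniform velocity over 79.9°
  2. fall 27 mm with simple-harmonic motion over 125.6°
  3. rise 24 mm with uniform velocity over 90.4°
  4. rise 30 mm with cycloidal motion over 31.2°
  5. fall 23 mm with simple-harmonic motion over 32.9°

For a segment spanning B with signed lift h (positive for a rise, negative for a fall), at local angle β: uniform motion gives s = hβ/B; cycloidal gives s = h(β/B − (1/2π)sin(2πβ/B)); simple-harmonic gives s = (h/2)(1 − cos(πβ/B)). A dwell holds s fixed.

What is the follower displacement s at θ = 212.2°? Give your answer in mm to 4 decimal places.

seg 1 [0°–79.9°] uniform, h=27: full span → s += 27 → s = 27.0000
seg 2 [79.9°–205.5°] simple-harmonic, h=-27: full span → s += -27 → s = 0.0000
seg 3 [205.5°–295.9°] uniform, h=24: θ=212.2° here. β=6.7, B=90.4. 24·6.7/90.4 = 1.7788 → s = 1.7788

1.7788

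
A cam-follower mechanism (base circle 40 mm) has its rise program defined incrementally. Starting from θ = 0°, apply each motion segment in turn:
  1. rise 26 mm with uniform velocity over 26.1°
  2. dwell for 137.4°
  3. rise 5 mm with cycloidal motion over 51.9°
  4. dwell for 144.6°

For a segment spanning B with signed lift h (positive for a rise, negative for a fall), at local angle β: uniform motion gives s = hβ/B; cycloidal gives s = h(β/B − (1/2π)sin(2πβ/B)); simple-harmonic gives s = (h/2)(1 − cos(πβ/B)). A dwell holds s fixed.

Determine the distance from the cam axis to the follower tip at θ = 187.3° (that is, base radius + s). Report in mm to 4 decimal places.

seg 1 [0°–26.1°] uniform, h=26: full span → s += 26 → s = 26.0000
seg 2 [26.1°–163.5°] dwell: s stays 26.0000
seg 3 [163.5°–215.4°] cycloidal, h=5: θ=187.3° here. β=23.8, B=51.9. 5·(0.4586 − sin(2π·0.4586)/(2π)) = 2.0881 → s = 28.0881
radial distance = base radius + s = 40 + 28.0881 = 68.0881

68.0881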